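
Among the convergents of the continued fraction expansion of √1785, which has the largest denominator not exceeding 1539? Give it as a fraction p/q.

57121/1352

√1785 = [42; 4, 84, …] (period length 2).
Convergents:
  p_0/q_0 = 42/1
  p_1/q_1 = 169/4
  p_2/q_2 = 14238/337
  p_3/q_3 = 57121/1352
  p_4/q_4 = 4812402/113905
q_3 = 1352 ≤ 1539 < 113905 = q_4, so the answer is 57121/1352.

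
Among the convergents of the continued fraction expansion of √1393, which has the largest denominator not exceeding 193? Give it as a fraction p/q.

3583/96

√1393 = [37; 3, 10, 3, 74, …] (period length 4).
Convergents:
  p_0/q_0 = 37/1
  p_1/q_1 = 112/3
  p_2/q_2 = 1157/31
  p_3/q_3 = 3583/96
  p_4/q_4 = 266299/7135
q_3 = 96 ≤ 193 < 7135 = q_4, so the answer is 3583/96.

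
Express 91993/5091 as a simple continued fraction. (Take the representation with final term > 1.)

91993 = 18·5091 + 355
5091 = 14·355 + 121
355 = 2·121 + 113
121 = 1·113 + 8
113 = 14·8 + 1
8 = 8·1 + 0  (stop)
So 91993/5091 = [18; 14, 2, 1, 14, 8].

[18; 14, 2, 1, 14, 8]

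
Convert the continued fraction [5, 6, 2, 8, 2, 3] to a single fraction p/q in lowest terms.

Fold from the inside: start with 3/1.
  2 + 1/3 = 7/3
  8 + 3/7 = 59/7
  2 + 7/59 = 125/59
  6 + 59/125 = 809/125
  5 + 125/809 = 4170/809

4170/809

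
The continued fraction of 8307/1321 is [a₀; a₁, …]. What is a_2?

2

8307 = 6·1321 + 381   →  a_0 = 6
1321 = 3·381 + 178   →  a_1 = 3
381 = 2·178 + 25   →  a_2 = 2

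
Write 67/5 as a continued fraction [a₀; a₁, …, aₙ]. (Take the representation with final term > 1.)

[13; 2, 2]

67 = 13*5 + 2
5 = 2*2 + 1
2 = 2*1 + 0  (stop)
So 67/5 = [13; 2, 2].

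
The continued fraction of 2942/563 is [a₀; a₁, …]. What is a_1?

2942 = 5·563 + 127   →  a_0 = 5
563 = 4·127 + 55   →  a_1 = 4

4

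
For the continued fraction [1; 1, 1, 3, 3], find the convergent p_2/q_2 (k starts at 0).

Using pₖ = aₖpₖ₋₁ + pₖ₋₂, qₖ = aₖqₖ₋₁ + qₖ₋₂ (with p₋₁=1, p₋₂=0, q₋₁=0, q₋₂=1):
  k=0: a=1, p=1, q=1
  k=1: a=1, p=2, q=1
  k=2: a=1, p=3, q=2

3/2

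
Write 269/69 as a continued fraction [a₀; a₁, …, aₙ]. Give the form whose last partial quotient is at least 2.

[3; 1, 8, 1, 6]

269 = 3×69 + 62
69 = 1×62 + 7
62 = 8×7 + 6
7 = 1×6 + 1
6 = 6×1 + 0  (stop)
So 269/69 = [3; 1, 8, 1, 6].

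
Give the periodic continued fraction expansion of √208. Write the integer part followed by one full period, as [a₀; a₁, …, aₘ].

a₀ = ⌊√208⌋ = 14.
With m₀=0, d₀=1 and mₖ₊₁ = dₖaₖ − mₖ, dₖ₊₁ = (n − mₖ₊₁²)/dₖ, aₖ₊₁ = ⌊(a₀+mₖ₊₁)/dₖ₊₁⌋:
  k=1: m=14, d=12, a=2
  k=2: m=10, d=9, a=2
  k=3: m=8, d=16, a=1
  k=4: m=8, d=9, a=2
  k=5: m=10, d=12, a=2
  k=6: m=14, d=1, a=28
d=1 and a=2a₀=28 at k=6, so the next step gives (m, d) = (14, 12) again — its k=1 value — and the period has length 6.

[14; 2, 2, 1, 2, 2, 28]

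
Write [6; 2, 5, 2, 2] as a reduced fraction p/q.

Using pₖ = aₖpₖ₋₁ + pₖ₋₂ and qₖ = aₖqₖ₋₁ + qₖ₋₂:
  k=0: a=6, p=6, q=1
  k=1: a=2, p=13, q=2
  k=2: a=5, p=71, q=11
  k=3: a=2, p=155, q=24
  k=4: a=2, p=381, q=59

381/59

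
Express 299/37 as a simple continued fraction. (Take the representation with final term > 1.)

[8; 12, 3]

299 = 8×37 + 3
37 = 12×3 + 1
3 = 3×1 + 0  (stop)
So 299/37 = [8; 12, 3].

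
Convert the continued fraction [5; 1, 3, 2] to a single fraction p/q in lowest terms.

Fold from the inside: start with 2/1.
  3 + 1/2 = 7/2
  1 + 2/7 = 9/7
  5 + 7/9 = 52/9

52/9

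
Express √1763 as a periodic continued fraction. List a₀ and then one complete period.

[41; 1, 82]

a₀ = ⌊√1763⌋ = 41.
With m₀=0, d₀=1 and mₖ₊₁ = dₖaₖ − mₖ, dₖ₊₁ = (n − mₖ₊₁²)/dₖ, aₖ₊₁ = ⌊(a₀+mₖ₊₁)/dₖ₊₁⌋:
  k=1: m=41, d=82, a=1
  k=2: m=41, d=1, a=82
d=1 and a=2a₀=82 at k=2, so the next step gives (m, d) = (41, 82) again — its k=1 value — and the period has length 2.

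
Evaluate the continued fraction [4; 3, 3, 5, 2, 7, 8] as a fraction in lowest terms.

30267/7036

Fold from the inside: start with 8/1.
  7 + 1/8 = 57/8
  2 + 8/57 = 122/57
  5 + 57/122 = 667/122
  3 + 122/667 = 2123/667
  3 + 667/2123 = 7036/2123
  4 + 2123/7036 = 30267/7036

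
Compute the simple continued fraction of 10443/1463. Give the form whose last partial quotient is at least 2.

[7; 7, 4, 8, 6]

10443 = 7×1463 + 202
1463 = 7×202 + 49
202 = 4×49 + 6
49 = 8×6 + 1
6 = 6×1 + 0  (stop)
So 10443/1463 = [7; 7, 4, 8, 6].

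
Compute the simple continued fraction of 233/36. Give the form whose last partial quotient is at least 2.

[6; 2, 8, 2]

233 = 6×36 + 17
36 = 2×17 + 2
17 = 8×2 + 1
2 = 2×1 + 0  (stop)
So 233/36 = [6; 2, 8, 2].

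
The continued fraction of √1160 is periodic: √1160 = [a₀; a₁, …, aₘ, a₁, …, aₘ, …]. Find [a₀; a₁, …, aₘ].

a₀ = ⌊√1160⌋ = 34.
With m₀=0, d₀=1 and mₖ₊₁ = dₖaₖ − mₖ, dₖ₊₁ = (n − mₖ₊₁²)/dₖ, aₖ₊₁ = ⌊(a₀+mₖ₊₁)/dₖ₊₁⌋:
  k=1: m=34, d=4, a=17
  k=2: m=34, d=1, a=68
d=1 and a=2a₀=68 at k=2, so the next step gives (m, d) = (34, 4) again — its k=1 value — and the period has length 2.

[34; 17, 68]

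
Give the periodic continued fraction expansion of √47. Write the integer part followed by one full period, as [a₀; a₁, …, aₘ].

a₀ = ⌊√47⌋ = 6.

[6; 1, 5, 1, 12]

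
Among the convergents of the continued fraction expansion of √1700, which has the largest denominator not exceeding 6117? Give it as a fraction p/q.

√1700 = [41; 4, 3, 20, 3, 4, 82, …] (period length 6).
Convergents:
  p_0/q_0 = 41/1
  p_1/q_1 = 165/4
  p_2/q_2 = 536/13
  p_3/q_3 = 10885/264
  p_4/q_4 = 33191/805
  p_5/q_5 = 143649/3484
  p_6/q_6 = 11812409/286493
q_5 = 3484 ≤ 6117 < 286493 = q_6, so the answer is 143649/3484.

143649/3484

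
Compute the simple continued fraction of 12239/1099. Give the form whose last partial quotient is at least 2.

[11; 7, 3, 16, 3]

12239 = 11×1099 + 150
1099 = 7×150 + 49
150 = 3×49 + 3
49 = 16×3 + 1
3 = 3×1 + 0  (stop)
So 12239/1099 = [11; 7, 3, 16, 3].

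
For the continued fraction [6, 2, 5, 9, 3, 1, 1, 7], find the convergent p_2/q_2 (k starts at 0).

Using pₖ = aₖpₖ₋₁ + pₖ₋₂, qₖ = aₖqₖ₋₁ + qₖ₋₂ (with p₋₁=1, p₋₂=0, q₋₁=0, q₋₂=1):
  k=0: a=6, p=6, q=1
  k=1: a=2, p=13, q=2
  k=2: a=5, p=71, q=11

71/11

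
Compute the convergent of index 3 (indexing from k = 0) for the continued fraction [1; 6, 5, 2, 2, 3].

Using pₖ = aₖpₖ₋₁ + pₖ₋₂, qₖ = aₖqₖ₋₁ + qₖ₋₂ (with p₋₁=1, p₋₂=0, q₋₁=0, q₋₂=1):
  k=0: a=1, p=1, q=1
  k=1: a=6, p=7, q=6
  k=2: a=5, p=36, q=31
  k=3: a=2, p=79, q=68

79/68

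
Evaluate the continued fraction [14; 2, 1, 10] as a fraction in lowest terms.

459/32

Using pₖ = aₖpₖ₋₁ + pₖ₋₂ and qₖ = aₖqₖ₋₁ + qₖ₋₂:
  k=0: a=14, p=14, q=1
  k=1: a=2, p=29, q=2
  k=2: a=1, p=43, q=3
  k=3: a=10, p=459, q=32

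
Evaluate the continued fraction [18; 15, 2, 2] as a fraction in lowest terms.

Fold from the inside: start with 2/1.
  2 + 1/2 = 5/2
  15 + 2/5 = 77/5
  18 + 5/77 = 1391/77

1391/77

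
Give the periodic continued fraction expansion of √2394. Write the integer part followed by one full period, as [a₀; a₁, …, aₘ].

a₀ = ⌊√2394⌋ = 48.
With m₀=0, d₀=1 and mₖ₊₁ = dₖaₖ − mₖ, dₖ₊₁ = (n − mₖ₊₁²)/dₖ, aₖ₊₁ = ⌊(a₀+mₖ₊₁)/dₖ₊₁⌋:
  k=1: m=48, d=90, a=1
  k=2: m=42, d=7, a=12
  k=3: m=42, d=90, a=1
  k=4: m=48, d=1, a=96
d=1 and a=2a₀=96 at k=4, so the next step gives (m, d) = (48, 90) again — its k=1 value — and the period has length 4.

[48; 1, 12, 1, 96]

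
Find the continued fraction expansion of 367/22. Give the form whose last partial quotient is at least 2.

367 = 16·22 + 15
22 = 1·15 + 7
15 = 2·7 + 1
7 = 7·1 + 0  (stop)
So 367/22 = [16; 1, 2, 7].

[16; 1, 2, 7]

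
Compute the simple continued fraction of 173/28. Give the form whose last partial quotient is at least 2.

[6; 5, 1, 1, 2]

173 = 6*28 + 5
28 = 5*5 + 3
5 = 1*3 + 2
3 = 1*2 + 1
2 = 2*1 + 0  (stop)
So 173/28 = [6; 5, 1, 1, 2].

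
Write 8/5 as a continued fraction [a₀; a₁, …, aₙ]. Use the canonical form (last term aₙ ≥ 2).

[1; 1, 1, 2]

8 = 1×5 + 3
5 = 1×3 + 2
3 = 1×2 + 1
2 = 2×1 + 0  (stop)
So 8/5 = [1; 1, 1, 2].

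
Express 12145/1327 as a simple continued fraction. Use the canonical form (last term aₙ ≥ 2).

12145 = 9*1327 + 202
1327 = 6*202 + 115
202 = 1*115 + 87
115 = 1*87 + 28
87 = 3*28 + 3
28 = 9*3 + 1
3 = 3*1 + 0  (stop)
So 12145/1327 = [9; 6, 1, 1, 3, 9, 3].

[9; 6, 1, 1, 3, 9, 3]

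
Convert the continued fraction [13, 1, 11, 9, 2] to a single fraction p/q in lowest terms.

Using pₖ = aₖpₖ₋₁ + pₖ₋₂ and qₖ = aₖqₖ₋₁ + qₖ₋₂:
  k=0: a=13, p=13, q=1
  k=1: a=1, p=14, q=1
  k=2: a=11, p=167, q=12
  k=3: a=9, p=1517, q=109
  k=4: a=2, p=3201, q=230

3201/230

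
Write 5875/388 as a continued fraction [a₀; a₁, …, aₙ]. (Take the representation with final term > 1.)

[15; 7, 18, 3]

5875 = 15·388 + 55
388 = 7·55 + 3
55 = 18·3 + 1
3 = 3·1 + 0  (stop)
So 5875/388 = [15; 7, 18, 3].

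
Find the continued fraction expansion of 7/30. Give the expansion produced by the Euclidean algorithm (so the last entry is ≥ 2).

7 = 0·30 + 7
30 = 4·7 + 2
7 = 3·2 + 1
2 = 2·1 + 0  (stop)
So 7/30 = [0; 4, 3, 2].

[0; 4, 3, 2]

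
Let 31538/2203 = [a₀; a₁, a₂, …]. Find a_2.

31538 = 14·2203 + 696   →  a_0 = 14
2203 = 3·696 + 115   →  a_1 = 3
696 = 6·115 + 6   →  a_2 = 6

6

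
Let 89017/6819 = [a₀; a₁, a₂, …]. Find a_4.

89017 = 13·6819 + 370   →  a_0 = 13
6819 = 18·370 + 159   →  a_1 = 18
370 = 2·159 + 52   →  a_2 = 2
159 = 3·52 + 3   →  a_3 = 3
52 = 17·3 + 1   →  a_4 = 17

17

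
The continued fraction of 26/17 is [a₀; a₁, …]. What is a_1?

1

26 = 1·17 + 9   →  a_0 = 1
17 = 1·9 + 8   →  a_1 = 1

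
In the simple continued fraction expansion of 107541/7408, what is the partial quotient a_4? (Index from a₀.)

3

107541 = 14·7408 + 3829   →  a_0 = 14
7408 = 1·3829 + 3579   →  a_1 = 1
3829 = 1·3579 + 250   →  a_2 = 1
3579 = 14·250 + 79   →  a_3 = 14
250 = 3·79 + 13   →  a_4 = 3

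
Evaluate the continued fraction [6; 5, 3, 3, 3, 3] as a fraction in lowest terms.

3577/578

Fold from the inside: start with 3/1.
  3 + 1/3 = 10/3
  3 + 3/10 = 33/10
  3 + 10/33 = 109/33
  5 + 33/109 = 578/109
  6 + 109/578 = 3577/578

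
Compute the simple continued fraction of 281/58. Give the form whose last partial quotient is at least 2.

[4; 1, 5, 2, 4]

281 = 4×58 + 49
58 = 1×49 + 9
49 = 5×9 + 4
9 = 2×4 + 1
4 = 4×1 + 0  (stop)
So 281/58 = [4; 1, 5, 2, 4].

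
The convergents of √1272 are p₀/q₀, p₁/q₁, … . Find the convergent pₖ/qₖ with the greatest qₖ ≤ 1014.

√1272 = [35; 1, 1, 1, 70, …] (period length 4).
Convergents:
  p_0/q_0 = 35/1
  p_1/q_1 = 36/1
  p_2/q_2 = 71/2
  p_3/q_3 = 107/3
  p_4/q_4 = 7561/212
  p_5/q_5 = 7668/215
  p_6/q_6 = 15229/427
  p_7/q_7 = 22897/642
  p_8/q_8 = 1618019/45367
q_7 = 642 ≤ 1014 < 45367 = q_8, so the answer is 22897/642.

22897/642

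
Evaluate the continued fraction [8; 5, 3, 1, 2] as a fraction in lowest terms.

Using pₖ = aₖpₖ₋₁ + pₖ₋₂ and qₖ = aₖqₖ₋₁ + qₖ₋₂:
  k=0: a=8, p=8, q=1
  k=1: a=5, p=41, q=5
  k=2: a=3, p=131, q=16
  k=3: a=1, p=172, q=21
  k=4: a=2, p=475, q=58

475/58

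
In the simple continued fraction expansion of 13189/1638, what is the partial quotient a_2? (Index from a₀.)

13189 = 8·1638 + 85   →  a_0 = 8
1638 = 19·85 + 23   →  a_1 = 19
85 = 3·23 + 16   →  a_2 = 3

3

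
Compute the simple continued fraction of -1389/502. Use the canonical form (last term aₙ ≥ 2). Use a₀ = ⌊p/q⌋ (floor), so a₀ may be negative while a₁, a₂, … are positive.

-1389 = -3*502 + 117
502 = 4*117 + 34
117 = 3*34 + 15
34 = 2*15 + 4
15 = 3*4 + 3
4 = 1*3 + 1
3 = 3*1 + 0  (stop)
So -1389/502 = [-3; 4, 3, 2, 3, 1, 3].

[-3; 4, 3, 2, 3, 1, 3]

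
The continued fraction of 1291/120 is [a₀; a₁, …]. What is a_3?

1291 = 10·120 + 91   →  a_0 = 10
120 = 1·91 + 29   →  a_1 = 1
91 = 3·29 + 4   →  a_2 = 3
29 = 7·4 + 1   →  a_3 = 7

7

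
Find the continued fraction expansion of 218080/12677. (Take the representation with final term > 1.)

218080 = 17×12677 + 2571
12677 = 4×2571 + 2393
2571 = 1×2393 + 178
2393 = 13×178 + 79
178 = 2×79 + 20
79 = 3×20 + 19
20 = 1×19 + 1
19 = 19×1 + 0  (stop)
So 218080/12677 = [17; 4, 1, 13, 2, 3, 1, 19].

[17; 4, 1, 13, 2, 3, 1, 19]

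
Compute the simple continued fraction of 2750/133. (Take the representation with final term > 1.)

[20; 1, 2, 10, 1, 3]

2750 = 20×133 + 90
133 = 1×90 + 43
90 = 2×43 + 4
43 = 10×4 + 3
4 = 1×3 + 1
3 = 3×1 + 0  (stop)
So 2750/133 = [20; 1, 2, 10, 1, 3].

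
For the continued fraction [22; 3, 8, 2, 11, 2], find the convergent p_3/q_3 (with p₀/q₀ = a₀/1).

1183/53

Using pₖ = aₖpₖ₋₁ + pₖ₋₂, qₖ = aₖqₖ₋₁ + qₖ₋₂ (with p₋₁=1, p₋₂=0, q₋₁=0, q₋₂=1):
  k=0: a=22, p=22, q=1
  k=1: a=3, p=67, q=3
  k=2: a=8, p=558, q=25
  k=3: a=2, p=1183, q=53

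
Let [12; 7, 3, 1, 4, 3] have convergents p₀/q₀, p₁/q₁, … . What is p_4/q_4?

Using pₖ = aₖpₖ₋₁ + pₖ₋₂, qₖ = aₖqₖ₋₁ + qₖ₋₂ (with p₋₁=1, p₋₂=0, q₋₁=0, q₋₂=1):
  k=0: a=12, p=12, q=1
  k=1: a=7, p=85, q=7
  k=2: a=3, p=267, q=22
  k=3: a=1, p=352, q=29
  k=4: a=4, p=1675, q=138

1675/138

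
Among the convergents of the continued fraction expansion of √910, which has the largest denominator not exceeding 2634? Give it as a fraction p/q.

65521/2172

√910 = [30; 6, 60, …] (period length 2).
Convergents:
  p_0/q_0 = 30/1
  p_1/q_1 = 181/6
  p_2/q_2 = 10890/361
  p_3/q_3 = 65521/2172
  p_4/q_4 = 3942150/130681
q_3 = 2172 ≤ 2634 < 130681 = q_4, so the answer is 65521/2172.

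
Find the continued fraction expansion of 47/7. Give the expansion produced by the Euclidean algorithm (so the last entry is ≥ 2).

[6; 1, 2, 2]

47 = 6×7 + 5
7 = 1×5 + 2
5 = 2×2 + 1
2 = 2×1 + 0  (stop)
So 47/7 = [6; 1, 2, 2].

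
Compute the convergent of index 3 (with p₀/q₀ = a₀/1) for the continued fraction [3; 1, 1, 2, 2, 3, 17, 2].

Using pₖ = aₖpₖ₋₁ + pₖ₋₂, qₖ = aₖqₖ₋₁ + qₖ₋₂ (with p₋₁=1, p₋₂=0, q₋₁=0, q₋₂=1):
  k=0: a=3, p=3, q=1
  k=1: a=1, p=4, q=1
  k=2: a=1, p=7, q=2
  k=3: a=2, p=18, q=5

18/5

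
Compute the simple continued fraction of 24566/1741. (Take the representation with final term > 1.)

24566 = 14*1741 + 192
1741 = 9*192 + 13
192 = 14*13 + 10
13 = 1*10 + 3
10 = 3*3 + 1
3 = 3*1 + 0  (stop)
So 24566/1741 = [14; 9, 14, 1, 3, 3].

[14; 9, 14, 1, 3, 3]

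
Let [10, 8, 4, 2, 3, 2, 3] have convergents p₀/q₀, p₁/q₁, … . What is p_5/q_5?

Using pₖ = aₖpₖ₋₁ + pₖ₋₂, qₖ = aₖqₖ₋₁ + qₖ₋₂ (with p₋₁=1, p₋₂=0, q₋₁=0, q₋₂=1):
  k=0: a=10, p=10, q=1
  k=1: a=8, p=81, q=8
  k=2: a=4, p=334, q=33
  k=3: a=2, p=749, q=74
  k=4: a=3, p=2581, q=255
  k=5: a=2, p=5911, q=584

5911/584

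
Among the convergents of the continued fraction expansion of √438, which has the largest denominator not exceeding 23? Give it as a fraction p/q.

293/14

√438 = [20; 1, 12, 1, 40, …] (period length 4).
Convergents:
  p_0/q_0 = 20/1
  p_1/q_1 = 21/1
  p_2/q_2 = 272/13
  p_3/q_3 = 293/14
  p_4/q_4 = 11992/573
q_3 = 14 ≤ 23 < 573 = q_4, so the answer is 293/14.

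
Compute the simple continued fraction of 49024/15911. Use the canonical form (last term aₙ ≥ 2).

[3; 12, 3, 12, 3, 11]

49024 = 3·15911 + 1291
15911 = 12·1291 + 419
1291 = 3·419 + 34
419 = 12·34 + 11
34 = 3·11 + 1
11 = 11·1 + 0  (stop)
So 49024/15911 = [3; 12, 3, 12, 3, 11].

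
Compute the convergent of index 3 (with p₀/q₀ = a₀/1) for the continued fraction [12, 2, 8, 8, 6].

1721/138

Using pₖ = aₖpₖ₋₁ + pₖ₋₂, qₖ = aₖqₖ₋₁ + qₖ₋₂ (with p₋₁=1, p₋₂=0, q₋₁=0, q₋₂=1):
  k=0: a=12, p=12, q=1
  k=1: a=2, p=25, q=2
  k=2: a=8, p=212, q=17
  k=3: a=8, p=1721, q=138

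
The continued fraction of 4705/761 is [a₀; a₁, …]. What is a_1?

4705 = 6·761 + 139   →  a_0 = 6
761 = 5·139 + 66   →  a_1 = 5

5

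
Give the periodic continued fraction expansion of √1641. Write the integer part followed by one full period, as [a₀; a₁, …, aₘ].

[40; 1, 1, 26, 1, 1, 80]

a₀ = ⌊√1641⌋ = 40.
With m₀=0, d₀=1 and mₖ₊₁ = dₖaₖ − mₖ, dₖ₊₁ = (n − mₖ₊₁²)/dₖ, aₖ₊₁ = ⌊(a₀+mₖ₊₁)/dₖ₊₁⌋:
  k=1: m=40, d=41, a=1
  k=2: m=1, d=40, a=1
  k=3: m=39, d=3, a=26
  k=4: m=39, d=40, a=1
  k=5: m=1, d=41, a=1
  k=6: m=40, d=1, a=80
d=1 and a=2a₀=80 at k=6, so the next step gives (m, d) = (40, 41) again — its k=1 value — and the period has length 6.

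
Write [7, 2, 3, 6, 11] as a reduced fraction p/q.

Using pₖ = aₖpₖ₋₁ + pₖ₋₂ and qₖ = aₖqₖ₋₁ + qₖ₋₂:
  k=0: a=7, p=7, q=1
  k=1: a=2, p=15, q=2
  k=2: a=3, p=52, q=7
  k=3: a=6, p=327, q=44
  k=4: a=11, p=3649, q=491

3649/491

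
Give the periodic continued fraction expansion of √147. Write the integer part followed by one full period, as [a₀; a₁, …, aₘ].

[12; 8, 24]

a₀ = ⌊√147⌋ = 12.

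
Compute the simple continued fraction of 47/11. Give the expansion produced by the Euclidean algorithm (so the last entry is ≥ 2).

47 = 4×11 + 3
11 = 3×3 + 2
3 = 1×2 + 1
2 = 2×1 + 0  (stop)
So 47/11 = [4; 3, 1, 2].

[4; 3, 1, 2]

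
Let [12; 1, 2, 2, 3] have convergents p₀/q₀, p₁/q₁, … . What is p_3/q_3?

Using pₖ = aₖpₖ₋₁ + pₖ₋₂, qₖ = aₖqₖ₋₁ + qₖ₋₂ (with p₋₁=1, p₋₂=0, q₋₁=0, q₋₂=1):
  k=0: a=12, p=12, q=1
  k=1: a=1, p=13, q=1
  k=2: a=2, p=38, q=3
  k=3: a=2, p=89, q=7

89/7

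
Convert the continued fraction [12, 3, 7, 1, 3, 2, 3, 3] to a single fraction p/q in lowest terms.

Using pₖ = aₖpₖ₋₁ + pₖ₋₂ and qₖ = aₖqₖ₋₁ + qₖ₋₂:
  k=0: a=12, p=12, q=1
  k=1: a=3, p=37, q=3
  k=2: a=7, p=271, q=22
  k=3: a=1, p=308, q=25
  k=4: a=3, p=1195, q=97
  k=5: a=2, p=2698, q=219
  k=6: a=3, p=9289, q=754
  k=7: a=3, p=30565, q=2481

30565/2481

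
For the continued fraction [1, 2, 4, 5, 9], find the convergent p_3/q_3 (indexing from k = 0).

Using pₖ = aₖpₖ₋₁ + pₖ₋₂, qₖ = aₖqₖ₋₁ + qₖ₋₂ (with p₋₁=1, p₋₂=0, q₋₁=0, q₋₂=1):
  k=0: a=1, p=1, q=1
  k=1: a=2, p=3, q=2
  k=2: a=4, p=13, q=9
  k=3: a=5, p=68, q=47

68/47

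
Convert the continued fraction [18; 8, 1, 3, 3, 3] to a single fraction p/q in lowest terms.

Fold from the inside: start with 3/1.
  3 + 1/3 = 10/3
  3 + 3/10 = 33/10
  1 + 10/33 = 43/33
  8 + 33/43 = 377/43
  18 + 43/377 = 6829/377

6829/377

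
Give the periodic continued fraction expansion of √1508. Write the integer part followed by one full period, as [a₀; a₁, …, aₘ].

a₀ = ⌊√1508⌋ = 38.
With m₀=0, d₀=1 and mₖ₊₁ = dₖaₖ − mₖ, dₖ₊₁ = (n − mₖ₊₁²)/dₖ, aₖ₊₁ = ⌊(a₀+mₖ₊₁)/dₖ₊₁⌋:
  k=1: m=38, d=64, a=1
  k=2: m=26, d=13, a=4
  k=3: m=26, d=64, a=1
  k=4: m=38, d=1, a=76
d=1 and a=2a₀=76 at k=4, so the next step gives (m, d) = (38, 64) again — its k=1 value — and the period has length 4.

[38; 1, 4, 1, 76]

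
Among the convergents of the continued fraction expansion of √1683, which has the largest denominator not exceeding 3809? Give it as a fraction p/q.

137965/3363

√1683 = [41; 41, 82, …] (period length 2).
Convergents:
  p_0/q_0 = 41/1
  p_1/q_1 = 1682/41
  p_2/q_2 = 137965/3363
  p_3/q_3 = 5658247/137924
q_2 = 3363 ≤ 3809 < 137924 = q_3, so the answer is 137965/3363.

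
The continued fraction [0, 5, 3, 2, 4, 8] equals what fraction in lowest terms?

255/1349

Fold from the inside: start with 8/1.
  4 + 1/8 = 33/8
  2 + 8/33 = 74/33
  3 + 33/74 = 255/74
  5 + 74/255 = 1349/255
  0 + 255/1349 = 255/1349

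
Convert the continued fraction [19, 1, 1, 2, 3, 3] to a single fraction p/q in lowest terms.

Fold from the inside: start with 3/1.
  3 + 1/3 = 10/3
  2 + 3/10 = 23/10
  1 + 10/23 = 33/23
  1 + 23/33 = 56/33
  19 + 33/56 = 1097/56

1097/56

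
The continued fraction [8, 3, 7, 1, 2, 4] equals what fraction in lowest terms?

2604/313

Fold from the inside: start with 4/1.
  2 + 1/4 = 9/4
  1 + 4/9 = 13/9
  7 + 9/13 = 100/13
  3 + 13/100 = 313/100
  8 + 100/313 = 2604/313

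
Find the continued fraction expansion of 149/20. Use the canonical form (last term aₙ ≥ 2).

[7; 2, 4, 2]

149 = 7·20 + 9
20 = 2·9 + 2
9 = 4·2 + 1
2 = 2·1 + 0  (stop)
So 149/20 = [7; 2, 4, 2].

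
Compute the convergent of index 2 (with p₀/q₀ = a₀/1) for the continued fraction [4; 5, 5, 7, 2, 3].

109/26

Using pₖ = aₖpₖ₋₁ + pₖ₋₂, qₖ = aₖqₖ₋₁ + qₖ₋₂ (with p₋₁=1, p₋₂=0, q₋₁=0, q₋₂=1):
  k=0: a=4, p=4, q=1
  k=1: a=5, p=21, q=5
  k=2: a=5, p=109, q=26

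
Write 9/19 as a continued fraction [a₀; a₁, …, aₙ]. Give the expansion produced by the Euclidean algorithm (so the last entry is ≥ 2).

[0; 2, 9]

9 = 0·19 + 9
19 = 2·9 + 1
9 = 9·1 + 0  (stop)
So 9/19 = [0; 2, 9].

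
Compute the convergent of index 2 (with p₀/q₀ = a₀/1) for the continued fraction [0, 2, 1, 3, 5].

Using pₖ = aₖpₖ₋₁ + pₖ₋₂, qₖ = aₖqₖ₋₁ + qₖ₋₂ (with p₋₁=1, p₋₂=0, q₋₁=0, q₋₂=1):
  k=0: a=0, p=0, q=1
  k=1: a=2, p=1, q=2
  k=2: a=1, p=1, q=3

1/3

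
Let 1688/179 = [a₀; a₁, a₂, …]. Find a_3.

1688 = 9·179 + 77   →  a_0 = 9
179 = 2·77 + 25   →  a_1 = 2
77 = 3·25 + 2   →  a_2 = 3
25 = 12·2 + 1   →  a_3 = 12

12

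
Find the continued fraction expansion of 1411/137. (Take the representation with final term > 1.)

1411 = 10×137 + 41
137 = 3×41 + 14
41 = 2×14 + 13
14 = 1×13 + 1
13 = 13×1 + 0  (stop)
So 1411/137 = [10; 3, 2, 1, 13].

[10; 3, 2, 1, 13]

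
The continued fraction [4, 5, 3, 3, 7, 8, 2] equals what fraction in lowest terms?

28001/6685

Using pₖ = aₖpₖ₋₁ + pₖ₋₂ and qₖ = aₖqₖ₋₁ + qₖ₋₂:
  k=0: a=4, p=4, q=1
  k=1: a=5, p=21, q=5
  k=2: a=3, p=67, q=16
  k=3: a=3, p=222, q=53
  k=4: a=7, p=1621, q=387
  k=5: a=8, p=13190, q=3149
  k=6: a=2, p=28001, q=6685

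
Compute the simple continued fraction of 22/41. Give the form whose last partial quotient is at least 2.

22 = 0*41 + 22
41 = 1*22 + 19
22 = 1*19 + 3
19 = 6*3 + 1
3 = 3*1 + 0  (stop)
So 22/41 = [0; 1, 1, 6, 3].

[0; 1, 1, 6, 3]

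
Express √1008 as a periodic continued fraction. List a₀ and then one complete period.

a₀ = ⌊√1008⌋ = 31.

[31; 1, 2, 1, 62]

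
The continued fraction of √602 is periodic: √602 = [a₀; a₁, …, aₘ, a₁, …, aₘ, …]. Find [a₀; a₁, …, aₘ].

a₀ = ⌊√602⌋ = 24.

[24; 1, 1, 6, 1, 1, 48]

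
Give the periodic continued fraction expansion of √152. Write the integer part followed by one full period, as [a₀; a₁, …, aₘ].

[12; 3, 24]

a₀ = ⌊√152⌋ = 12.
With m₀=0, d₀=1 and mₖ₊₁ = dₖaₖ − mₖ, dₖ₊₁ = (n − mₖ₊₁²)/dₖ, aₖ₊₁ = ⌊(a₀+mₖ₊₁)/dₖ₊₁⌋:
  k=1: m=12, d=8, a=3
  k=2: m=12, d=1, a=24
d=1 and a=2a₀=24 at k=2, so the next step gives (m, d) = (12, 8) again — its k=1 value — and the period has length 2.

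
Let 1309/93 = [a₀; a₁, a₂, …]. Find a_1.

1309 = 14·93 + 7   →  a_0 = 14
93 = 13·7 + 2   →  a_1 = 13

13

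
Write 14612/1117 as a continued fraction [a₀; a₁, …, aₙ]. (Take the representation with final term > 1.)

14612 = 13·1117 + 91
1117 = 12·91 + 25
91 = 3·25 + 16
25 = 1·16 + 9
16 = 1·9 + 7
9 = 1·7 + 2
7 = 3·2 + 1
2 = 2·1 + 0  (stop)
So 14612/1117 = [13; 12, 3, 1, 1, 1, 3, 2].

[13; 12, 3, 1, 1, 1, 3, 2]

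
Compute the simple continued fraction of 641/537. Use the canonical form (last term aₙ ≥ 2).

[1; 5, 6, 8, 2]

641 = 1·537 + 104
537 = 5·104 + 17
104 = 6·17 + 2
17 = 8·2 + 1
2 = 2·1 + 0  (stop)
So 641/537 = [1; 5, 6, 8, 2].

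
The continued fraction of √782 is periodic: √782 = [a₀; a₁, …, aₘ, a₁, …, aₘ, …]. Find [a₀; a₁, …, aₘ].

a₀ = ⌊√782⌋ = 27.
With m₀=0, d₀=1 and mₖ₊₁ = dₖaₖ − mₖ, dₖ₊₁ = (n − mₖ₊₁²)/dₖ, aₖ₊₁ = ⌊(a₀+mₖ₊₁)/dₖ₊₁⌋:
  k=1: m=27, d=53, a=1
  k=2: m=26, d=2, a=26
  k=3: m=26, d=53, a=1
  k=4: m=27, d=1, a=54
d=1 and a=2a₀=54 at k=4, so the next step gives (m, d) = (27, 53) again — its k=1 value — and the period has length 4.

[27; 1, 26, 1, 54]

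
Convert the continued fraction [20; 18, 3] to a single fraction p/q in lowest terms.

1103/55

Fold from the inside: start with 3/1.
  18 + 1/3 = 55/3
  20 + 3/55 = 1103/55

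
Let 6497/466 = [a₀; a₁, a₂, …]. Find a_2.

6497 = 13·466 + 439   →  a_0 = 13
466 = 1·439 + 27   →  a_1 = 1
439 = 16·27 + 7   →  a_2 = 16

16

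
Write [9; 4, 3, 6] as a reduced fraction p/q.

Fold from the inside: start with 6/1.
  3 + 1/6 = 19/6
  4 + 6/19 = 82/19
  9 + 19/82 = 757/82

757/82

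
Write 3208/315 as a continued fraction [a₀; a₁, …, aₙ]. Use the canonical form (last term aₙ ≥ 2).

[10; 5, 2, 3, 8]

3208 = 10·315 + 58
315 = 5·58 + 25
58 = 2·25 + 8
25 = 3·8 + 1
8 = 8·1 + 0  (stop)
So 3208/315 = [10; 5, 2, 3, 8].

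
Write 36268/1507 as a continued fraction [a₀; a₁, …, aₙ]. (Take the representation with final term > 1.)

36268 = 24*1507 + 100
1507 = 15*100 + 7
100 = 14*7 + 2
7 = 3*2 + 1
2 = 2*1 + 0  (stop)
So 36268/1507 = [24; 15, 14, 3, 2].

[24; 15, 14, 3, 2]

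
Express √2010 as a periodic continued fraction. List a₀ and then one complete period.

a₀ = ⌊√2010⌋ = 44.
With m₀=0, d₀=1 and mₖ₊₁ = dₖaₖ − mₖ, dₖ₊₁ = (n − mₖ₊₁²)/dₖ, aₖ₊₁ = ⌊(a₀+mₖ₊₁)/dₖ₊₁⌋:
  k=1: m=44, d=74, a=1
  k=2: m=30, d=15, a=4
  k=3: m=30, d=74, a=1
  k=4: m=44, d=1, a=88
d=1 and a=2a₀=88 at k=4, so the next step gives (m, d) = (44, 74) again — its k=1 value — and the period has length 4.

[44; 1, 4, 1, 88]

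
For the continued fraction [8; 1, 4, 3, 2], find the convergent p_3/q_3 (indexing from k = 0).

141/16

Using pₖ = aₖpₖ₋₁ + pₖ₋₂, qₖ = aₖqₖ₋₁ + qₖ₋₂ (with p₋₁=1, p₋₂=0, q₋₁=0, q₋₂=1):
  k=0: a=8, p=8, q=1
  k=1: a=1, p=9, q=1
  k=2: a=4, p=44, q=5
  k=3: a=3, p=141, q=16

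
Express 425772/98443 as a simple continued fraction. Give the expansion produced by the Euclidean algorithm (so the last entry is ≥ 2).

[4; 3, 13, 10, 7, 3, 3, 3]

425772 = 4×98443 + 32000
98443 = 3×32000 + 2443
32000 = 13×2443 + 241
2443 = 10×241 + 33
241 = 7×33 + 10
33 = 3×10 + 3
10 = 3×3 + 1
3 = 3×1 + 0  (stop)
So 425772/98443 = [4; 3, 13, 10, 7, 3, 3, 3].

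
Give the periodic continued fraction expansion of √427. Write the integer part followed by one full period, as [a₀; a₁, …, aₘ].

a₀ = ⌊√427⌋ = 20.
With m₀=0, d₀=1 and mₖ₊₁ = dₖaₖ − mₖ, dₖ₊₁ = (n − mₖ₊₁²)/dₖ, aₖ₊₁ = ⌊(a₀+mₖ₊₁)/dₖ₊₁⌋:
  k=1: m=20, d=27, a=1
  k=2: m=7, d=14, a=1
  k=3: m=7, d=27, a=1
  k=4: m=20, d=1, a=40
d=1 and a=2a₀=40 at k=4, so the next step gives (m, d) = (20, 27) again — its k=1 value — and the period has length 4.

[20; 1, 1, 1, 40]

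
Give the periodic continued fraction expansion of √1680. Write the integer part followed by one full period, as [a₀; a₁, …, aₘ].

[40; 1, 80]

a₀ = ⌊√1680⌋ = 40.
With m₀=0, d₀=1 and mₖ₊₁ = dₖaₖ − mₖ, dₖ₊₁ = (n − mₖ₊₁²)/dₖ, aₖ₊₁ = ⌊(a₀+mₖ₊₁)/dₖ₊₁⌋:
  k=1: m=40, d=80, a=1
  k=2: m=40, d=1, a=80
d=1 and a=2a₀=80 at k=2, so the next step gives (m, d) = (40, 80) again — its k=1 value — and the period has length 2.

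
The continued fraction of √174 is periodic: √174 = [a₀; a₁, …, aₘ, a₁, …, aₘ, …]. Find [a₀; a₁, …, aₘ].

a₀ = ⌊√174⌋ = 13.
With m₀=0, d₀=1 and mₖ₊₁ = dₖaₖ − mₖ, dₖ₊₁ = (n − mₖ₊₁²)/dₖ, aₖ₊₁ = ⌊(a₀+mₖ₊₁)/dₖ₊₁⌋:
  k=1: m=13, d=5, a=5
  k=2: m=12, d=6, a=4
  k=3: m=12, d=5, a=5
  k=4: m=13, d=1, a=26
d=1 and a=2a₀=26 at k=4, so the next step gives (m, d) = (13, 5) again — its k=1 value — and the period has length 4.

[13; 5, 4, 5, 26]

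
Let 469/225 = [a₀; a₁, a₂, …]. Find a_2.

469 = 2·225 + 19   →  a_0 = 2
225 = 11·19 + 16   →  a_1 = 11
19 = 1·16 + 3   →  a_2 = 1

1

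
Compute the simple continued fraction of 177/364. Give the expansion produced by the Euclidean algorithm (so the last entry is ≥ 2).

[0; 2, 17, 1, 2, 3]

177 = 0×364 + 177
364 = 2×177 + 10
177 = 17×10 + 7
10 = 1×7 + 3
7 = 2×3 + 1
3 = 3×1 + 0  (stop)
So 177/364 = [0; 2, 17, 1, 2, 3].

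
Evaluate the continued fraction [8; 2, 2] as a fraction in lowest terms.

42/5

Fold from the inside: start with 2/1.
  2 + 1/2 = 5/2
  8 + 2/5 = 42/5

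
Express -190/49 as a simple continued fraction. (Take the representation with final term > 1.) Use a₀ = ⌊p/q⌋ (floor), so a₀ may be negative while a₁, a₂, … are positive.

-190 = -4×49 + 6
49 = 8×6 + 1
6 = 6×1 + 0  (stop)
So -190/49 = [-4; 8, 6].

[-4; 8, 6]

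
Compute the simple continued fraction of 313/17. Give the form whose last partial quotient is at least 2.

313 = 18*17 + 7
17 = 2*7 + 3
7 = 2*3 + 1
3 = 3*1 + 0  (stop)
So 313/17 = [18; 2, 2, 3].

[18; 2, 2, 3]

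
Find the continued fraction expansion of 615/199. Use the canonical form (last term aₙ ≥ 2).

615 = 3*199 + 18
199 = 11*18 + 1
18 = 18*1 + 0  (stop)
So 615/199 = [3; 11, 18].

[3; 11, 18]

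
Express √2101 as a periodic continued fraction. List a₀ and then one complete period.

[45; 1, 5, 8, 5, 1, 90]

a₀ = ⌊√2101⌋ = 45.
With m₀=0, d₀=1 and mₖ₊₁ = dₖaₖ − mₖ, dₖ₊₁ = (n − mₖ₊₁²)/dₖ, aₖ₊₁ = ⌊(a₀+mₖ₊₁)/dₖ₊₁⌋:
  k=1: m=45, d=76, a=1
  k=2: m=31, d=15, a=5
  k=3: m=44, d=11, a=8
  k=4: m=44, d=15, a=5
  k=5: m=31, d=76, a=1
  k=6: m=45, d=1, a=90
d=1 and a=2a₀=90 at k=6, so the next step gives (m, d) = (45, 76) again — its k=1 value — and the period has length 6.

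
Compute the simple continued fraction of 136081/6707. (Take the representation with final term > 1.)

136081 = 20×6707 + 1941
6707 = 3×1941 + 884
1941 = 2×884 + 173
884 = 5×173 + 19
173 = 9×19 + 2
19 = 9×2 + 1
2 = 2×1 + 0  (stop)
So 136081/6707 = [20; 3, 2, 5, 9, 9, 2].

[20; 3, 2, 5, 9, 9, 2]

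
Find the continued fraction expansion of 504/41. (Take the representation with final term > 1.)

[12; 3, 2, 2, 2]

504 = 12*41 + 12
41 = 3*12 + 5
12 = 2*5 + 2
5 = 2*2 + 1
2 = 2*1 + 0  (stop)
So 504/41 = [12; 3, 2, 2, 2].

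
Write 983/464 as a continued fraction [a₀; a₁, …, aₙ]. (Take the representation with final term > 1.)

983 = 2·464 + 55
464 = 8·55 + 24
55 = 2·24 + 7
24 = 3·7 + 3
7 = 2·3 + 1
3 = 3·1 + 0  (stop)
So 983/464 = [2; 8, 2, 3, 2, 3].

[2; 8, 2, 3, 2, 3]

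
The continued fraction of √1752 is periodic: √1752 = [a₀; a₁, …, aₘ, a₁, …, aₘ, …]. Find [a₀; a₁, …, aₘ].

a₀ = ⌊√1752⌋ = 41.
With m₀=0, d₀=1 and mₖ₊₁ = dₖaₖ − mₖ, dₖ₊₁ = (n − mₖ₊₁²)/dₖ, aₖ₊₁ = ⌊(a₀+mₖ₊₁)/dₖ₊₁⌋:
  k=1: m=41, d=71, a=1
  k=2: m=30, d=12, a=5
  k=3: m=30, d=71, a=1
  k=4: m=41, d=1, a=82
d=1 and a=2a₀=82 at k=4, so the next step gives (m, d) = (41, 71) again — its k=1 value — and the period has length 4.

[41; 1, 5, 1, 82]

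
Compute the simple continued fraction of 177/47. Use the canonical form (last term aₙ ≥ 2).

177 = 3·47 + 36
47 = 1·36 + 11
36 = 3·11 + 3
11 = 3·3 + 2
3 = 1·2 + 1
2 = 2·1 + 0  (stop)
So 177/47 = [3; 1, 3, 3, 1, 2].

[3; 1, 3, 3, 1, 2]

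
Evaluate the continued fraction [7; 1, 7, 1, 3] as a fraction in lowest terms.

Fold from the inside: start with 3/1.
  1 + 1/3 = 4/3
  7 + 3/4 = 31/4
  1 + 4/31 = 35/31
  7 + 31/35 = 276/35

276/35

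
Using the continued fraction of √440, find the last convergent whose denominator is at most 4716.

36981/1763

√440 = [20; 1, 40, …] (period length 2).
Convergents:
  p_0/q_0 = 20/1
  p_1/q_1 = 21/1
  p_2/q_2 = 860/41
  p_3/q_3 = 881/42
  p_4/q_4 = 36100/1721
  p_5/q_5 = 36981/1763
  p_6/q_6 = 1515340/72241
q_5 = 1763 ≤ 4716 < 72241 = q_6, so the answer is 36981/1763.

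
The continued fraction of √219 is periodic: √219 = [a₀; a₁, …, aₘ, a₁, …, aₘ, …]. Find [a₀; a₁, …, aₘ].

[14; 1, 3, 1, 28]

a₀ = ⌊√219⌋ = 14.
With m₀=0, d₀=1 and mₖ₊₁ = dₖaₖ − mₖ, dₖ₊₁ = (n − mₖ₊₁²)/dₖ, aₖ₊₁ = ⌊(a₀+mₖ₊₁)/dₖ₊₁⌋:
  k=1: m=14, d=23, a=1
  k=2: m=9, d=6, a=3
  k=3: m=9, d=23, a=1
  k=4: m=14, d=1, a=28
d=1 and a=2a₀=28 at k=4, so the next step gives (m, d) = (14, 23) again — its k=1 value — and the period has length 4.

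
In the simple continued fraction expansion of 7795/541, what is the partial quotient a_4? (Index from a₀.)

7795 = 14·541 + 221   →  a_0 = 14
541 = 2·221 + 99   →  a_1 = 2
221 = 2·99 + 23   →  a_2 = 2
99 = 4·23 + 7   →  a_3 = 4
23 = 3·7 + 2   →  a_4 = 3

3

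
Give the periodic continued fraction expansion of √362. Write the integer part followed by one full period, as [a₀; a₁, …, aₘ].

[19; 38]

a₀ = ⌊√362⌋ = 19.
With m₀=0, d₀=1 and mₖ₊₁ = dₖaₖ − mₖ, dₖ₊₁ = (n − mₖ₊₁²)/dₖ, aₖ₊₁ = ⌊(a₀+mₖ₊₁)/dₖ₊₁⌋:
  k=1: m=19, d=1, a=38
d=1 and a=2a₀=38 at k=1, so the next step gives (m, d) = (19, 1) again — its k=1 value — and the period has length 1.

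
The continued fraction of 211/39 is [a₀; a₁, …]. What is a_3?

211 = 5·39 + 16   →  a_0 = 5
39 = 2·16 + 7   →  a_1 = 2
16 = 2·7 + 2   →  a_2 = 2
7 = 3·2 + 1   →  a_3 = 3

3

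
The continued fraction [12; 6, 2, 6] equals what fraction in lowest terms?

Fold from the inside: start with 6/1.
  2 + 1/6 = 13/6
  6 + 6/13 = 84/13
  12 + 13/84 = 1021/84

1021/84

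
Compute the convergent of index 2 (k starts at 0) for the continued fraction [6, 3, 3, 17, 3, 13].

Using pₖ = aₖpₖ₋₁ + pₖ₋₂, qₖ = aₖqₖ₋₁ + qₖ₋₂ (with p₋₁=1, p₋₂=0, q₋₁=0, q₋₂=1):
  k=0: a=6, p=6, q=1
  k=1: a=3, p=19, q=3
  k=2: a=3, p=63, q=10

63/10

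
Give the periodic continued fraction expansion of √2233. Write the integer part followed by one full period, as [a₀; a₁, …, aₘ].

a₀ = ⌊√2233⌋ = 47.

[47; 3, 1, 12, 1, 3, 94]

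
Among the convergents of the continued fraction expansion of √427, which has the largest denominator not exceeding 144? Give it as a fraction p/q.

√427 = [20; 1, 1, 1, 40, …] (period length 4).
Convergents:
  p_0/q_0 = 20/1
  p_1/q_1 = 21/1
  p_2/q_2 = 41/2
  p_3/q_3 = 62/3
  p_4/q_4 = 2521/122
  p_5/q_5 = 2583/125
  p_6/q_6 = 5104/247
q_5 = 125 ≤ 144 < 247 = q_6, so the answer is 2583/125.

2583/125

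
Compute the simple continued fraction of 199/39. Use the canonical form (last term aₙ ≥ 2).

199 = 5·39 + 4
39 = 9·4 + 3
4 = 1·3 + 1
3 = 3·1 + 0  (stop)
So 199/39 = [5; 9, 1, 3].

[5; 9, 1, 3]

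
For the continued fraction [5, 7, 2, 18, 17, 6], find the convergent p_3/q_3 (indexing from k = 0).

Using pₖ = aₖpₖ₋₁ + pₖ₋₂, qₖ = aₖqₖ₋₁ + qₖ₋₂ (with p₋₁=1, p₋₂=0, q₋₁=0, q₋₂=1):
  k=0: a=5, p=5, q=1
  k=1: a=7, p=36, q=7
  k=2: a=2, p=77, q=15
  k=3: a=18, p=1422, q=277

1422/277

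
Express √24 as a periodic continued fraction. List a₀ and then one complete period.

[4; 1, 8]

a₀ = ⌊√24⌋ = 4.
With m₀=0, d₀=1 and mₖ₊₁ = dₖaₖ − mₖ, dₖ₊₁ = (n − mₖ₊₁²)/dₖ, aₖ₊₁ = ⌊(a₀+mₖ₊₁)/dₖ₊₁⌋:
  k=1: m=4, d=8, a=1
  k=2: m=4, d=1, a=8
d=1 and a=2a₀=8 at k=2, so the next step gives (m, d) = (4, 8) again — its k=1 value — and the period has length 2.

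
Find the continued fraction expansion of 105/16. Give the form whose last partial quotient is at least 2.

105 = 6·16 + 9
16 = 1·9 + 7
9 = 1·7 + 2
7 = 3·2 + 1
2 = 2·1 + 0  (stop)
So 105/16 = [6; 1, 1, 3, 2].

[6; 1, 1, 3, 2]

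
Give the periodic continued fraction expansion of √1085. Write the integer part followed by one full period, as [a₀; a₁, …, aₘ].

a₀ = ⌊√1085⌋ = 32.
With m₀=0, d₀=1 and mₖ₊₁ = dₖaₖ − mₖ, dₖ₊₁ = (n − mₖ₊₁²)/dₖ, aₖ₊₁ = ⌊(a₀+mₖ₊₁)/dₖ₊₁⌋:
  k=1: m=32, d=61, a=1
  k=2: m=29, d=4, a=15
  k=3: m=31, d=31, a=2
  k=4: m=31, d=4, a=15
  k=5: m=29, d=61, a=1
  k=6: m=32, d=1, a=64
d=1 and a=2a₀=64 at k=6, so the next step gives (m, d) = (32, 61) again — its k=1 value — and the period has length 6.

[32; 1, 15, 2, 15, 1, 64]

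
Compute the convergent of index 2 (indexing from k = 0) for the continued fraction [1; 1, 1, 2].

Using pₖ = aₖpₖ₋₁ + pₖ₋₂, qₖ = aₖqₖ₋₁ + qₖ₋₂ (with p₋₁=1, p₋₂=0, q₋₁=0, q₋₂=1):
  k=0: a=1, p=1, q=1
  k=1: a=1, p=2, q=1
  k=2: a=1, p=3, q=2

3/2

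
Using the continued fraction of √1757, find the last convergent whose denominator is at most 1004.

√1757 = [41; 1, 10, 1, 82, …] (period length 4).
Convergents:
  p_0/q_0 = 41/1
  p_1/q_1 = 42/1
  p_2/q_2 = 461/11
  p_3/q_3 = 503/12
  p_4/q_4 = 41707/995
  p_5/q_5 = 42210/1007
q_4 = 995 ≤ 1004 < 1007 = q_5, so the answer is 41707/995.

41707/995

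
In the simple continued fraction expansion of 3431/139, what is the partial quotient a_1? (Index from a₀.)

1

3431 = 24·139 + 95   →  a_0 = 24
139 = 1·95 + 44   →  a_1 = 1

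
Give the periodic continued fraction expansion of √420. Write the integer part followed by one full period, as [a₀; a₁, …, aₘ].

[20; 2, 40]

a₀ = ⌊√420⌋ = 20.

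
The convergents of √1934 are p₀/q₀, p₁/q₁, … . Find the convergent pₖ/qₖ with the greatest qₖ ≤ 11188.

√1934 = [43; 1, 42, 1, 86, …] (period length 4).
Convergents:
  p_0/q_0 = 43/1
  p_1/q_1 = 44/1
  p_2/q_2 = 1891/43
  p_3/q_3 = 1935/44
  p_4/q_4 = 168301/3827
  p_5/q_5 = 170236/3871
  p_6/q_6 = 7318213/166409
q_5 = 3871 ≤ 11188 < 166409 = q_6, so the answer is 170236/3871.

170236/3871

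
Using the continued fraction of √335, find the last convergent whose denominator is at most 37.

√335 = [18; 3, 3, 3, 36, …] (period length 4).
Convergents:
  p_0/q_0 = 18/1
  p_1/q_1 = 55/3
  p_2/q_2 = 183/10
  p_3/q_3 = 604/33
  p_4/q_4 = 21927/1198
q_3 = 33 ≤ 37 < 1198 = q_4, so the answer is 604/33.

604/33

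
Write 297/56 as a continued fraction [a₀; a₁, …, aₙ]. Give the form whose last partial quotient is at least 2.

[5; 3, 3, 2, 2]

297 = 5*56 + 17
56 = 3*17 + 5
17 = 3*5 + 2
5 = 2*2 + 1
2 = 2*1 + 0  (stop)
So 297/56 = [5; 3, 3, 2, 2].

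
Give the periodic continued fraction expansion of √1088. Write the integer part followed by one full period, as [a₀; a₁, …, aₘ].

a₀ = ⌊√1088⌋ = 32.

[32; 1, 64]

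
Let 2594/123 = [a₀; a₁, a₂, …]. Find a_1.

2594 = 21·123 + 11   →  a_0 = 21
123 = 11·11 + 2   →  a_1 = 11

11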